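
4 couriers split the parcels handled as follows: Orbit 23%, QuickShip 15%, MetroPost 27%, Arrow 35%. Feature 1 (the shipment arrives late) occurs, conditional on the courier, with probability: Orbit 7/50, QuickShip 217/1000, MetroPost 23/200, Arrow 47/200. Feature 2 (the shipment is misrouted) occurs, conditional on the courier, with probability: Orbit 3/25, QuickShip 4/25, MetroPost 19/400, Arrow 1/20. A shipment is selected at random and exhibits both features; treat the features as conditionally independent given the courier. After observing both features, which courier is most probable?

QuickShip

Unnormalized posteriors (prior × likelihood):
  Orbit: 0.23 × 0.14 × 0.12 = 0.003864
  QuickShip: 0.15 × 0.217 × 0.16 = 0.005208
  MetroPost: 0.27 × 0.115 × 0.0475 = 0.001474875
  Arrow: 0.35 × 0.235 × 0.05 = 0.0041125
Total = 0.014659375.
Largest term belongs to QuickShip, so QuickShip is most probable.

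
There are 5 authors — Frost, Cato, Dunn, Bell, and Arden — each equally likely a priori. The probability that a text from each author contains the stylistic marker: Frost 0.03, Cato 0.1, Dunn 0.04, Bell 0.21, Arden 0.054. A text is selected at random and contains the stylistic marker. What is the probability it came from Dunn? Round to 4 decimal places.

Since the prior is uniform, the posterior is proportional to the likelihood:
  Frost: 0.03
  Cato: 0.1
  Dunn: 0.04
  Bell: 0.21
  Arden: 0.054
Normalizing constant = 0.434.
P(Dunn | evidence) = 0.04 / 0.434 ≈ 0.0922.

0.0922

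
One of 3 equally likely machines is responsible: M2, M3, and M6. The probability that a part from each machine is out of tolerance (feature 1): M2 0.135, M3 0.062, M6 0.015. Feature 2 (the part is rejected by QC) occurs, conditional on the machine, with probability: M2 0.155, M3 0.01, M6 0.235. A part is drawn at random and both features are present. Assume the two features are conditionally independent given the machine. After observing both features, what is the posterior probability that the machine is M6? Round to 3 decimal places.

Since the prior is uniform, the posterior is proportional to the likelihood:
  M2: 0.135 × 0.155 = 0.020925
  M3: 0.062 × 0.01 = 0.00062
  M6: 0.015 × 0.235 = 0.003525
Total = 0.02507.
P(M6 | evidence) = 0.003525 / 0.02507 ≈ 0.141.

0.141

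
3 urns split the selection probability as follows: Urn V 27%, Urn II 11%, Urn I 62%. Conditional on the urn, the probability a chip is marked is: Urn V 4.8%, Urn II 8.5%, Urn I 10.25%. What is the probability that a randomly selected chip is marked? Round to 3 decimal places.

0.086

Prior × likelihood for each hypothesis:
  Urn V: 0.27 × 0.048 = 0.01296
  Urn II: 0.11 × 0.085 = 0.00935
  Urn I: 0.62 × 0.1025 = 0.06355
P(marked) = 0.01296 + 0.00935 + 0.06355 = 0.08586 → 0.086.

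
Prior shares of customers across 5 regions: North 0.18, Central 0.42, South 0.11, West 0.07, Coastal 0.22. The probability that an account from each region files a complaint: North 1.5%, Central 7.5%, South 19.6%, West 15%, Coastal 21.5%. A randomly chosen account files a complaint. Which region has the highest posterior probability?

Unnormalized posteriors (prior × likelihood):
  North: 0.18 × 0.015 = 0.0027
  Central: 0.42 × 0.075 = 0.0315
  South: 0.11 × 0.196 = 0.02156
  West: 0.07 × 0.15 = 0.0105
  Coastal: 0.22 × 0.215 = 0.0473
Total = 0.11356.
Largest term belongs to Coastal, so Coastal is most probable.

Coastal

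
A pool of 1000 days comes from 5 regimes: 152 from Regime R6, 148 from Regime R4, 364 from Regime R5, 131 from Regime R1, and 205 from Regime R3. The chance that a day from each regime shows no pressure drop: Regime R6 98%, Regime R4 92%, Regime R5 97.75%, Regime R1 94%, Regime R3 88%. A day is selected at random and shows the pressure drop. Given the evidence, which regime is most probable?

Regime R3

Taking complements, P(drop | each) = Regime R6 0.02, Regime R4 0.08, Regime R5 0.0225, Regime R1 0.06, Regime R3 0.12.
Unnormalized posteriors (prior × likelihood):
  Regime R6: 0.152 × 0.02 = 0.00304
  Regime R4: 0.148 × 0.08 = 0.01184
  Regime R5: 0.364 × 0.0225 = 0.00819
  Regime R1: 0.131 × 0.06 = 0.00786
  Regime R3: 0.205 × 0.12 = 0.0246
Sum = 0.05553.
Largest term belongs to Regime R3, so Regime R3 is most probable.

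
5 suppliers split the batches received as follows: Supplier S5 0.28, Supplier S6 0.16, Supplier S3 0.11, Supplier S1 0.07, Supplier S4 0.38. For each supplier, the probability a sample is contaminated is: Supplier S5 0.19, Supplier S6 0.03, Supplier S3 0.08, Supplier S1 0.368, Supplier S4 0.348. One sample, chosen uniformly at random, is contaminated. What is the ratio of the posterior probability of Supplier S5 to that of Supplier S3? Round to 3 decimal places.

6.045

Prior × likelihood for each hypothesis:
  Supplier S5: 0.28 × 0.19 = 0.0532
  Supplier S6: 0.16 × 0.03 = 0.0048
  Supplier S3: 0.11 × 0.08 = 0.0088
  Supplier S1: 0.07 × 0.368 = 0.02576
  Supplier S4: 0.38 × 0.348 = 0.13224
Sum = 0.2248.
The ratio is 0.0532 / 0.0088 (the normalizer cancels) = 6.045.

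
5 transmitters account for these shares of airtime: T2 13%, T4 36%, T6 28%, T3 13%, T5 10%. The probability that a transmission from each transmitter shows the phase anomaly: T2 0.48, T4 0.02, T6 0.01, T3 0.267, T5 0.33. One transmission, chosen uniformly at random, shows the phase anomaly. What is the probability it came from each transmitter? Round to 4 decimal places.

Prior × likelihood for each hypothesis:
  T2: 0.13 × 0.48 = 0.0624
  T4: 0.36 × 0.02 = 0.0072
  T6: 0.28 × 0.01 = 0.0028
  T3: 0.13 × 0.267 = 0.03471
  T5: 0.1 × 0.33 = 0.033
Total = 0.14011.
P(T2 | anomaly) = 0.0624/0.14011 ≈ 0.4454
P(T4 | anomaly) = 0.0072/0.14011 ≈ 0.0514
P(T6 | anomaly) = 0.0028/0.14011 ≈ 0.0200
P(T3 | anomaly) = 0.03471/0.14011 ≈ 0.2477
P(T5 | anomaly) = 0.033/0.14011 ≈ 0.2355
(Check: 0.4454+0.0514+0.0200+0.2477+0.2355 = 1.0000.)

T2 0.4454, T4 0.0514, T6 0.0200, T3 0.2477, T5 0.2355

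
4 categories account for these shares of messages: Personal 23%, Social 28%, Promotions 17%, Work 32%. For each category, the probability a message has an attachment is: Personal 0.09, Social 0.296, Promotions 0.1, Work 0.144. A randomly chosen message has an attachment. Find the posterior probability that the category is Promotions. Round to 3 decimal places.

By Bayes' rule, posterior ∝ prior × likelihood:
  Personal: 0.23 × 0.09 = 0.0207
  Social: 0.28 × 0.296 = 0.08288
  Promotions: 0.17 × 0.1 = 0.017
  Work: 0.32 × 0.144 = 0.04608
Sum = 0.16666.
P(Promotions | evidence) = 0.017 / 0.16666 ≈ 0.102.

0.102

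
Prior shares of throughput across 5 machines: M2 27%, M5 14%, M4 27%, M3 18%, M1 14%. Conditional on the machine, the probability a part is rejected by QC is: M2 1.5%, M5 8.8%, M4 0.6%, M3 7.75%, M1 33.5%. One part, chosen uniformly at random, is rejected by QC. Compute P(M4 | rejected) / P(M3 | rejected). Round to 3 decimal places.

By Bayes' rule, posterior ∝ prior × likelihood:
  M2: 0.27 × 0.015 = 0.00405
  M5: 0.14 × 0.088 = 0.01232
  M4: 0.27 × 0.006 = 0.00162
  M3: 0.18 × 0.0775 = 0.01395
  M1: 0.14 × 0.335 = 0.0469
Normalizing constant = 0.07884.
The ratio is 0.00162 / 0.01395 (the normalizer cancels) = 0.116.

0.116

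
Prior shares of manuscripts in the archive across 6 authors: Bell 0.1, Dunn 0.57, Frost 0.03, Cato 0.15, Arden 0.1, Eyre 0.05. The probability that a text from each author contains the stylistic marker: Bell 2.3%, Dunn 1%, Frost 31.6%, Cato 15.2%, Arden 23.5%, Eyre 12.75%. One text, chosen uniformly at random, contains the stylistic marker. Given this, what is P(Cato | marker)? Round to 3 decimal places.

0.325

Compute prior × likelihood for every hypothesis:
  Bell: 0.1 × 0.023 = 0.0023
  Dunn: 0.57 × 0.01 = 0.0057
  Frost: 0.03 × 0.316 = 0.00948
  Cato: 0.15 × 0.152 = 0.0228
  Arden: 0.1 × 0.235 = 0.0235
  Eyre: 0.05 × 0.1275 = 0.006375
Sum = 0.070155.
P(Cato | evidence) = 0.0228 / 0.070155 ≈ 0.325.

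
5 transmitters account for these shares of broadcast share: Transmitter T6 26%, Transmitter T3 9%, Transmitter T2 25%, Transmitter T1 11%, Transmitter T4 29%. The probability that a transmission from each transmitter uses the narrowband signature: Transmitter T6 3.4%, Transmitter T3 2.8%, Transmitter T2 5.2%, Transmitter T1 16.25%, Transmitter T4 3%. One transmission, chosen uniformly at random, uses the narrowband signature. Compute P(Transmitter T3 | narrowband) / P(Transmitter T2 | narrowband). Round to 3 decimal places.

0.194

Unnormalized posteriors (prior × likelihood):
  Transmitter T6: 0.26 × 0.034 = 0.00884
  Transmitter T3: 0.09 × 0.028 = 0.00252
  Transmitter T2: 0.25 × 0.052 = 0.013
  Transmitter T1: 0.11 × 0.1625 = 0.017875
  Transmitter T4: 0.29 × 0.03 = 0.0087
Normalizing constant = 0.050935.
The ratio is 0.00252 / 0.013 (the normalizer cancels) = 0.194.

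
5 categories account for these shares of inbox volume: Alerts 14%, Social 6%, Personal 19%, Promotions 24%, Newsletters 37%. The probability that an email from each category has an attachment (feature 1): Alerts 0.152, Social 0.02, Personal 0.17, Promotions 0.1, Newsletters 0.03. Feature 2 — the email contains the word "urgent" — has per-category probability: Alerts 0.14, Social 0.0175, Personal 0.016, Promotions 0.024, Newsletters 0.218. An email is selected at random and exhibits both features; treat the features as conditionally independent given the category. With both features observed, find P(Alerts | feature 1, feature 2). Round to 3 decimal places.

Prior × likelihood for each hypothesis:
  Alerts: 0.14 × 0.152 × 0.14 = 0.0029792
  Social: 0.06 × 0.02 × 0.0175 = 0.000021
  Personal: 0.19 × 0.17 × 0.016 = 0.0005168
  Promotions: 0.24 × 0.1 × 0.024 = 0.000576
  Newsletters: 0.37 × 0.03 × 0.218 = 0.0024198
Normalizing constant = 0.0065128.
P(Alerts | evidence) = 0.0029792 / 0.0065128 ≈ 0.457.

0.457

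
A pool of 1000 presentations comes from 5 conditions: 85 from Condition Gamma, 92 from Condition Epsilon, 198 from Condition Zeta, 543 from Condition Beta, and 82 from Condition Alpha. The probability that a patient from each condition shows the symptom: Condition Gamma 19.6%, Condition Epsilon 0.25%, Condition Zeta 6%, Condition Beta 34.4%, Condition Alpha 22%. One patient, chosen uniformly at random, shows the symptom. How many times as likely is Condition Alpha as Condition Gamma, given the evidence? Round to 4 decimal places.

1.0828

Prior × likelihood for each hypothesis:
  Condition Gamma: 0.085 × 0.196 = 0.01666
  Condition Epsilon: 0.092 × 0.0025 = 0.00023
  Condition Zeta: 0.198 × 0.06 = 0.01188
  Condition Beta: 0.543 × 0.344 = 0.186792
  Condition Alpha: 0.082 × 0.22 = 0.01804
Sum = 0.233602.
The ratio is 0.01804 / 0.01666 (the normalizer cancels) = 1.0828.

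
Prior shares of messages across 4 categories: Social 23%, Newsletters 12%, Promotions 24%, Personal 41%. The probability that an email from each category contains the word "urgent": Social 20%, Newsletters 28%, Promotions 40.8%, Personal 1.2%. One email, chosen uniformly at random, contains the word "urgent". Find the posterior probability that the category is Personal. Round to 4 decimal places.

0.0270

Unnormalized posteriors (prior × likelihood):
  Social: 0.23 × 0.2 = 0.046
  Newsletters: 0.12 × 0.28 = 0.0336
  Promotions: 0.24 × 0.408 = 0.09792
  Personal: 0.41 × 0.012 = 0.00492
Total = 0.18244.
P(Personal | evidence) = 0.00492 / 0.18244 ≈ 0.0270.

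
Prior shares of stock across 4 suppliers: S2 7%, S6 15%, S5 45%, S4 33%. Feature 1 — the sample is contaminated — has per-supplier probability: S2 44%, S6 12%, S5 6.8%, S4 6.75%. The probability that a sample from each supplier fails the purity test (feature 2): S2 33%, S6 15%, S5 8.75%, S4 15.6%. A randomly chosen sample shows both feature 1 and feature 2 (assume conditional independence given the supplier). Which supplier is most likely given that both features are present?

S2

Prior × likelihood for each hypothesis:
  S2: 0.07 × 0.44 × 0.33 = 0.010164
  S6: 0.15 × 0.12 × 0.15 = 0.0027
  S5: 0.45 × 0.068 × 0.0875 = 0.0026775
  S4: 0.33 × 0.0675 × 0.156 = 0.0034749
Normalizing constant = 0.0190164.
Largest term belongs to S2, so S2 is most probable.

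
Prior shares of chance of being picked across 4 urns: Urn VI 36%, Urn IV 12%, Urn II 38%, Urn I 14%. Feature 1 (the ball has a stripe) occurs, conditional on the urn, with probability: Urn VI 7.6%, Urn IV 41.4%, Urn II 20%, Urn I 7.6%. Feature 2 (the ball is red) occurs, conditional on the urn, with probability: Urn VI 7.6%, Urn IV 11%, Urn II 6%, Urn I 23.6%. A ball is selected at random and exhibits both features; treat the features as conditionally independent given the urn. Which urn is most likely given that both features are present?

Compute prior × likelihood for every hypothesis:
  Urn VI: 0.36 × 0.076 × 0.076 = 0.00207936
  Urn IV: 0.12 × 0.414 × 0.11 = 0.0054648
  Urn II: 0.38 × 0.2 × 0.06 = 0.00456
  Urn I: 0.14 × 0.076 × 0.236 = 0.00251104
Sum = 0.0146152.
Largest term belongs to Urn IV, so Urn IV is most probable.

Urn IV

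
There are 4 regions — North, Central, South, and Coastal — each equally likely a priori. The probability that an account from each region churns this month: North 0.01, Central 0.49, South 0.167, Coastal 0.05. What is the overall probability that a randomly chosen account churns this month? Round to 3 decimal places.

0.179

With a uniform prior (1/4 each), posterior ∝ likelihood:
  North: 0.01
  Central: 0.49
  South: 0.167
  Coastal: 0.05
P(churn) = (1/4) × (0.01 + 0.49 + 0.167 + 0.05) = 0.717/4 ≈ 0.179.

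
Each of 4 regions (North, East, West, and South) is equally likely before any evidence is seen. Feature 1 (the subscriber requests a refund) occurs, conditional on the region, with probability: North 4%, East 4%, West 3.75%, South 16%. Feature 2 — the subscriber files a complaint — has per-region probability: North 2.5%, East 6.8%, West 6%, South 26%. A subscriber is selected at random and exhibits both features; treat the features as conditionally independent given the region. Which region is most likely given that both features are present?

South

With a uniform prior (1/4 each), posterior ∝ likelihood:
  North: 0.04 × 0.025 = 0.001
  East: 0.04 × 0.068 = 0.00272
  West: 0.0375 × 0.06 = 0.00225
  South: 0.16 × 0.26 = 0.0416
Sum = 0.04757.
Largest term belongs to South, so South is most probable.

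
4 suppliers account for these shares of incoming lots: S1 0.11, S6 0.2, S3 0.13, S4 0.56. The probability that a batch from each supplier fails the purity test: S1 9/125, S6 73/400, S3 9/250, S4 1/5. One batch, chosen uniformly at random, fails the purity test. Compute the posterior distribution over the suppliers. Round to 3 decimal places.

Unnormalized posteriors (prior × likelihood):
  S1: 0.11 × 0.072 = 0.00792
  S6: 0.2 × 0.1825 = 0.0365
  S3: 0.13 × 0.036 = 0.00468
  S4: 0.56 × 0.2 = 0.112
Sum = 0.1611.
P(S1 | off-spec) = 0.00792/0.1611 ≈ 0.049
P(S6 | off-spec) = 0.0365/0.1611 ≈ 0.227
P(S3 | off-spec) = 0.00468/0.1611 ≈ 0.029
P(S4 | off-spec) = 0.112/0.1611 ≈ 0.695

S1 0.049, S6 0.227, S3 0.029, S4 0.695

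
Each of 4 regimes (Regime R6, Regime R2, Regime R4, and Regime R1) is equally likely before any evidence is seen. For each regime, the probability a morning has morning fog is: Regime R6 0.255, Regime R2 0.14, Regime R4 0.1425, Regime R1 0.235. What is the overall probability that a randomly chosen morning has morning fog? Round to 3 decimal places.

0.193

With a uniform prior (1/4 each), posterior ∝ likelihood:
  Regime R6: 0.255
  Regime R2: 0.14
  Regime R4: 0.1425
  Regime R1: 0.235
P(fog) = (1/4) × (0.255 + 0.14 + 0.1425 + 0.235) = 0.7725/4 ≈ 0.193.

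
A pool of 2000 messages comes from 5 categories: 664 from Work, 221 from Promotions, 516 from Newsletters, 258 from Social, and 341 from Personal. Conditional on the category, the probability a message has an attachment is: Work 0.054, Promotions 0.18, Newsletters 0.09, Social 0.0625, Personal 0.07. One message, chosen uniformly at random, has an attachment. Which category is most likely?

Prior × likelihood for each hypothesis:
  Work: 0.332 × 0.054 = 0.017928
  Promotions: 0.1105 × 0.18 = 0.01989
  Newsletters: 0.258 × 0.09 = 0.02322
  Social: 0.129 × 0.0625 = 0.0080625
  Personal: 0.1705 × 0.07 = 0.011935
Normalizing constant = 0.0810355.
Largest term belongs to Newsletters, so Newsletters is most probable.

Newsletters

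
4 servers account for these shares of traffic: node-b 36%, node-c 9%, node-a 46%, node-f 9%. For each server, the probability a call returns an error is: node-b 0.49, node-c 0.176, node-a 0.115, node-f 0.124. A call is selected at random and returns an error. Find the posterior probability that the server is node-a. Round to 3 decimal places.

Unnormalized posteriors (prior × likelihood):
  node-b: 0.36 × 0.49 = 0.1764
  node-c: 0.09 × 0.176 = 0.01584
  node-a: 0.46 × 0.115 = 0.0529
  node-f: 0.09 × 0.124 = 0.01116
Total = 0.2563.
P(node-a | evidence) = 0.0529 / 0.2563 ≈ 0.206.

0.206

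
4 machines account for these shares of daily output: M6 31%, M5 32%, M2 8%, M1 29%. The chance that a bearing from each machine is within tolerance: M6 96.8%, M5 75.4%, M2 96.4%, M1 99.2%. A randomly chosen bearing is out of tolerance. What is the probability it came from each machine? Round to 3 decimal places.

M6 0.106, M5 0.839, M2 0.031, M1 0.025

Taking complements, P(oversize | each) = M6 0.032, M5 0.246, M2 0.036, M1 0.008.
Unnormalized posteriors (prior × likelihood):
  M6: 0.31 × 0.032 = 0.00992
  M5: 0.32 × 0.246 = 0.07872
  M2: 0.08 × 0.036 = 0.00288
  M1: 0.29 × 0.008 = 0.00232
Sum = 0.09384.
P(M6 | oversize) = 0.00992/0.09384 ≈ 0.106
P(M5 | oversize) = 0.07872/0.09384 ≈ 0.839
P(M2 | oversize) = 0.00288/0.09384 ≈ 0.031
P(M1 | oversize) = 0.00232/0.09384 ≈ 0.025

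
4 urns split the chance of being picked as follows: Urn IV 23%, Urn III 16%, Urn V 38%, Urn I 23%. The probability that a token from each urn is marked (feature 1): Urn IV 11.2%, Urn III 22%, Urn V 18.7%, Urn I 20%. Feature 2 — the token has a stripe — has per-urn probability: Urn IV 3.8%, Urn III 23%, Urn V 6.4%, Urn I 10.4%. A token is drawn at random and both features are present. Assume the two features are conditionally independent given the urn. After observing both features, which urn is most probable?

Urn III

Compute prior × likelihood for every hypothesis:
  Urn IV: 0.23 × 0.112 × 0.038 = 0.00097888
  Urn III: 0.16 × 0.22 × 0.23 = 0.008096
  Urn V: 0.38 × 0.187 × 0.064 = 0.00454784
  Urn I: 0.23 × 0.2 × 0.104 = 0.004784
Sum = 0.01840672.
Largest term belongs to Urn III, so Urn III is most probable.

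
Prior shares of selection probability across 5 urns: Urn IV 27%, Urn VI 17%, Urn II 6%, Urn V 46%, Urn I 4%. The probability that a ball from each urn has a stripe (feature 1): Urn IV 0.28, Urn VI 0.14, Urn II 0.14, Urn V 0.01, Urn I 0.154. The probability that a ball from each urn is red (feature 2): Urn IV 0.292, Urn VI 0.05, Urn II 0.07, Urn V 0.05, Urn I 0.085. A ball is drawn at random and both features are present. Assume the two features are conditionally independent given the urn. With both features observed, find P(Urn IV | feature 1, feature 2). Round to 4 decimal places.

Prior × likelihood for each hypothesis:
  Urn IV: 0.27 × 0.28 × 0.292 = 0.0220752
  Urn VI: 0.17 × 0.14 × 0.05 = 0.00119
  Urn II: 0.06 × 0.14 × 0.07 = 0.000588
  Urn V: 0.46 × 0.01 × 0.05 = 0.00023
  Urn I: 0.04 × 0.154 × 0.085 = 0.0005236
Total = 0.0246068.
P(Urn IV | evidence) = 0.0220752 / 0.0246068 ≈ 0.8971.

0.8971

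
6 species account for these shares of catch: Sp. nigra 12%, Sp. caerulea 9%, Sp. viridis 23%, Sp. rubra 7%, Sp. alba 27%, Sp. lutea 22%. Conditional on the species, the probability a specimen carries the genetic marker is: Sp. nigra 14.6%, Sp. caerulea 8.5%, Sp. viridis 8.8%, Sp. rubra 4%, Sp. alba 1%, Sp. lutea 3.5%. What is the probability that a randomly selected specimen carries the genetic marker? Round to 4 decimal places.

Compute prior × likelihood for every hypothesis:
  Sp. nigra: 0.12 × 0.146 = 0.01752
  Sp. caerulea: 0.09 × 0.085 = 0.00765
  Sp. viridis: 0.23 × 0.088 = 0.02024
  Sp. rubra: 0.07 × 0.04 = 0.0028
  Sp. alba: 0.27 × 0.01 = 0.0027
  Sp. lutea: 0.22 × 0.035 = 0.0077
P(marker) = 0.01752 + 0.00765 + 0.02024 + 0.0028 + 0.0027 + 0.0077 = 0.05861 → 0.0586.

0.0586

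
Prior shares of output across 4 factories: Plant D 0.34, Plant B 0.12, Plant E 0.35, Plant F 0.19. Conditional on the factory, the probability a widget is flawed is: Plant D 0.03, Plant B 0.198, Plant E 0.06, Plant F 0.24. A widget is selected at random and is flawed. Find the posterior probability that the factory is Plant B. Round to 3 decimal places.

Compute prior × likelihood for every hypothesis:
  Plant D: 0.34 × 0.03 = 0.0102
  Plant B: 0.12 × 0.198 = 0.02376
  Plant E: 0.35 × 0.06 = 0.021
  Plant F: 0.19 × 0.24 = 0.0456
Sum = 0.10056.
P(Plant B | evidence) = 0.02376 / 0.10056 ≈ 0.236.

0.236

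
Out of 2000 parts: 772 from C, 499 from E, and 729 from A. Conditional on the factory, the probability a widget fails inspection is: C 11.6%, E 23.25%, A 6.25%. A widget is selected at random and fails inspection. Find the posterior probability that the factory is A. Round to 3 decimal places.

0.181

Prior × likelihood for each hypothesis:
  C: 0.386 × 0.116 = 0.044776
  E: 0.2495 × 0.2325 = 0.05800875
  A: 0.3645 × 0.0625 = 0.02278125
Normalizing constant = 0.125566.
P(A | evidence) = 0.02278125 / 0.125566 ≈ 0.181.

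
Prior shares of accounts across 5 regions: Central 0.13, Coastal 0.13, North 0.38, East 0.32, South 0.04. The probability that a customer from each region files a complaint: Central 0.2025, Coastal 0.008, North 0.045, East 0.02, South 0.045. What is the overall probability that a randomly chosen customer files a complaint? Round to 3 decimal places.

0.053

Unnormalized posteriors (prior × likelihood):
  Central: 0.13 × 0.2025 = 0.026325
  Coastal: 0.13 × 0.008 = 0.00104
  North: 0.38 × 0.045 = 0.0171
  East: 0.32 × 0.02 = 0.0064
  South: 0.04 × 0.045 = 0.0018
P(complaint) = 0.026325 + 0.00104 + 0.0171 + 0.0064 + 0.0018 = 0.052665 → 0.053.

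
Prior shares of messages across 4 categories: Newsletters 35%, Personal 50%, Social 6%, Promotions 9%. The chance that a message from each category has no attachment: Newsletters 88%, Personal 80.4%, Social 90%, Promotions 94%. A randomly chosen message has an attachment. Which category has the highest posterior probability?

Taking complements, P(attachment | each) = Newsletters 0.12, Personal 0.196, Social 0.1, Promotions 0.06.
Unnormalized posteriors (prior × likelihood):
  Newsletters: 0.35 × 0.12 = 0.042
  Personal: 0.5 × 0.196 = 0.098
  Social: 0.06 × 0.1 = 0.006
  Promotions: 0.09 × 0.06 = 0.0054
Sum = 0.1514.
Largest term belongs to Personal, so Personal is most probable.

Personal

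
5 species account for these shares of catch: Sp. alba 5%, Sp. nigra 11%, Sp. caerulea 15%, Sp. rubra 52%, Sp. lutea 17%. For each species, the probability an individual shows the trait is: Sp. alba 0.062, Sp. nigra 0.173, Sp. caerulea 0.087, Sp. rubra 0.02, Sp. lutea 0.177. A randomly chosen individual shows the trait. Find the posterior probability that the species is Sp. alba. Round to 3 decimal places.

0.041

By Bayes' rule, posterior ∝ prior × likelihood:
  Sp. alba: 0.05 × 0.062 = 0.0031
  Sp. nigra: 0.11 × 0.173 = 0.01903
  Sp. caerulea: 0.15 × 0.087 = 0.01305
  Sp. rubra: 0.52 × 0.02 = 0.0104
  Sp. lutea: 0.17 × 0.177 = 0.03009
Total = 0.07567.
P(Sp. alba | evidence) = 0.0031 / 0.07567 ≈ 0.041.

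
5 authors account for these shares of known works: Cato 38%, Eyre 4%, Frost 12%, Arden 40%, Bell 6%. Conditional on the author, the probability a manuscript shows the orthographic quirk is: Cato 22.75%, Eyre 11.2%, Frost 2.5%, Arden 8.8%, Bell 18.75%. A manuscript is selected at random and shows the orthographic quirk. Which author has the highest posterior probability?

By Bayes' rule, posterior ∝ prior × likelihood:
  Cato: 0.38 × 0.2275 = 0.08645
  Eyre: 0.04 × 0.112 = 0.00448
  Frost: 0.12 × 0.025 = 0.003
  Arden: 0.4 × 0.088 = 0.0352
  Bell: 0.06 × 0.1875 = 0.01125
Total = 0.14038.
Largest term belongs to Cato, so Cato is most probable.

Cato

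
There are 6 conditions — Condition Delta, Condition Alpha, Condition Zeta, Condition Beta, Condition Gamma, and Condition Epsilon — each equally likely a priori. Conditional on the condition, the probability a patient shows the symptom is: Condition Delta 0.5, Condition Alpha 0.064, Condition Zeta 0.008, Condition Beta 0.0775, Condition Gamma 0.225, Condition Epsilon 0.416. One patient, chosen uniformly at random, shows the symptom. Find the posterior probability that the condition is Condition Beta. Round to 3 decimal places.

0.060

Since the prior is uniform, the posterior is proportional to the likelihood:
  Condition Delta: 0.5
  Condition Alpha: 0.064
  Condition Zeta: 0.008
  Condition Beta: 0.0775
  Condition Gamma: 0.225
  Condition Epsilon: 0.416
Total = 1.2905.
P(Condition Beta | evidence) = 0.0775 / 1.2905 ≈ 0.060.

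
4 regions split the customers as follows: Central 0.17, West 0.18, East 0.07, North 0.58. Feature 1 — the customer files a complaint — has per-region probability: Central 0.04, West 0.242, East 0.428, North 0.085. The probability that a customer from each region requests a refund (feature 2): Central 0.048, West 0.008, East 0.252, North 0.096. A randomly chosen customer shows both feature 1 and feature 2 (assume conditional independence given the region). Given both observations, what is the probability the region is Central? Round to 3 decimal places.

0.025

Compute prior × likelihood for every hypothesis:
  Central: 0.17 × 0.04 × 0.048 = 0.0003264
  West: 0.18 × 0.242 × 0.008 = 0.00034848
  East: 0.07 × 0.428 × 0.252 = 0.00754992
  North: 0.58 × 0.085 × 0.096 = 0.0047328
Sum = 0.0129576.
P(Central | evidence) = 0.0003264 / 0.0129576 ≈ 0.025.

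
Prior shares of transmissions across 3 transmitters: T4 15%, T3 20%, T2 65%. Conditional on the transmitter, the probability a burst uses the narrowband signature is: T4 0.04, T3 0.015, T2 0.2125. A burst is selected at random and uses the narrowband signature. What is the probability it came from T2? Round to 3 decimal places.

By Bayes' rule, posterior ∝ prior × likelihood:
  T4: 0.15 × 0.04 = 0.006
  T3: 0.2 × 0.015 = 0.003
  T2: 0.65 × 0.2125 = 0.138125
Total = 0.147125.
P(T2 | evidence) = 0.138125 / 0.147125 ≈ 0.939.

0.939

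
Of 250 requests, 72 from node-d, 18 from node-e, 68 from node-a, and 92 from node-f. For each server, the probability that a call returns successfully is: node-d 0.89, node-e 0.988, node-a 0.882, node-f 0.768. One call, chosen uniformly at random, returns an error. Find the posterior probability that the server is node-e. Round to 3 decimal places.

Taking complements, P(error | each) = node-d 0.11, node-e 0.012, node-a 0.118, node-f 0.232.
Compute prior × likelihood for every hypothesis:
  node-d: 0.288 × 0.11 = 0.03168
  node-e: 0.072 × 0.012 = 0.000864
  node-a: 0.272 × 0.118 = 0.032096
  node-f: 0.368 × 0.232 = 0.085376
Total = 0.150016.
P(node-e | evidence) = 0.000864 / 0.150016 ≈ 0.006.

0.006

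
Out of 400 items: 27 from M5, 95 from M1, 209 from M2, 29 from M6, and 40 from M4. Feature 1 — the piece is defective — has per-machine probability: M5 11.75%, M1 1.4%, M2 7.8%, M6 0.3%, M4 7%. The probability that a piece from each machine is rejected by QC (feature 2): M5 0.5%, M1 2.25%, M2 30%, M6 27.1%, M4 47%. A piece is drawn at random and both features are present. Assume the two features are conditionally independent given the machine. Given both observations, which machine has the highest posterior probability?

M2

Unnormalized posteriors (prior × likelihood):
  M5: 0.0675 × 0.1175 × 0.005 = 0.00003965625
  M1: 0.2375 × 0.014 × 0.0225 = 0.0000748125
  M2: 0.5225 × 0.078 × 0.3 = 0.0122265
  M6: 0.0725 × 0.003 × 0.271 = 0.0000589425
  M4: 0.1 × 0.07 × 0.47 = 0.00329
Sum = 0.01568991125.
Largest term belongs to M2, so M2 is most probable.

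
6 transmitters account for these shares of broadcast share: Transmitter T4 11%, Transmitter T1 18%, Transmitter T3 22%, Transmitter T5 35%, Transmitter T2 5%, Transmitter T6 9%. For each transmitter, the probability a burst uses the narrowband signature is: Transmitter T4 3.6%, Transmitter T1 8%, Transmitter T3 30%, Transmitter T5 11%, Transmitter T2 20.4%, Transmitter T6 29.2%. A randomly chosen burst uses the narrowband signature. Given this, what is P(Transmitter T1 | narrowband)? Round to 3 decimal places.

0.090

Prior × likelihood for each hypothesis:
  Transmitter T4: 0.11 × 0.036 = 0.00396
  Transmitter T1: 0.18 × 0.08 = 0.0144
  Transmitter T3: 0.22 × 0.3 = 0.066
  Transmitter T5: 0.35 × 0.11 = 0.0385
  Transmitter T2: 0.05 × 0.204 = 0.0102
  Transmitter T6: 0.09 × 0.292 = 0.02628
Total = 0.15934.
P(Transmitter T1 | evidence) = 0.0144 / 0.15934 ≈ 0.090.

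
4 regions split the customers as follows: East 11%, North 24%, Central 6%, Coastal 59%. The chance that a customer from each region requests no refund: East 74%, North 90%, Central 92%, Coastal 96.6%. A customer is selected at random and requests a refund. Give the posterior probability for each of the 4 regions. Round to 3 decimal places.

East 0.369, North 0.310, Central 0.062, Coastal 0.259

Taking complements, P(refund | each) = East 0.26, North 0.1, Central 0.08, Coastal 0.034.
By Bayes' rule, posterior ∝ prior × likelihood:
  East: 0.11 × 0.26 = 0.0286
  North: 0.24 × 0.1 = 0.024
  Central: 0.06 × 0.08 = 0.0048
  Coastal: 0.59 × 0.034 = 0.02006
Normalizing constant = 0.07746.
P(East | refund) = 0.0286/0.07746 ≈ 0.369
P(North | refund) = 0.024/0.07746 ≈ 0.310
P(Central | refund) = 0.0048/0.07746 ≈ 0.062
P(Coastal | refund) = 0.02006/0.07746 ≈ 0.259
(Check: 0.369+0.310+0.062+0.259 = 1.000.)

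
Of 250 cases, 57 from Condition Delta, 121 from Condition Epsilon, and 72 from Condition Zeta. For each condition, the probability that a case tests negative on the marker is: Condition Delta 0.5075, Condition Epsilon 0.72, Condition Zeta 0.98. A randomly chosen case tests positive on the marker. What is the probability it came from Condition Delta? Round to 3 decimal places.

Taking complements, P(marker-positive | each) = Condition Delta 0.4925, Condition Epsilon 0.28, Condition Zeta 0.02.
By Bayes' rule, posterior ∝ prior × likelihood:
  Condition Delta: 0.228 × 0.4925 = 0.11229
  Condition Epsilon: 0.484 × 0.28 = 0.13552
  Condition Zeta: 0.288 × 0.02 = 0.00576
Sum = 0.25357.
P(Condition Delta | evidence) = 0.11229 / 0.25357 ≈ 0.443.

0.443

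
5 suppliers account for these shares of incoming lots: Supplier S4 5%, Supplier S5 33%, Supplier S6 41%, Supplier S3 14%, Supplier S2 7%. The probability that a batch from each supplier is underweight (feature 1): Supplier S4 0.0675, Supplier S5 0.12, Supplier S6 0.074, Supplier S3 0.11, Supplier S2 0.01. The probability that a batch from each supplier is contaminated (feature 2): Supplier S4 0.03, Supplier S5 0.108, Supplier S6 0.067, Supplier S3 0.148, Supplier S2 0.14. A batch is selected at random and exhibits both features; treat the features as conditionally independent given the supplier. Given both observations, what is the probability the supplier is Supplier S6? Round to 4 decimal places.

Compute prior × likelihood for every hypothesis:
  Supplier S4: 0.05 × 0.0675 × 0.03 = 0.00010125
  Supplier S5: 0.33 × 0.12 × 0.108 = 0.0042768
  Supplier S6: 0.41 × 0.074 × 0.067 = 0.00203278
  Supplier S3: 0.14 × 0.11 × 0.148 = 0.0022792
  Supplier S2: 0.07 × 0.01 × 0.14 = 0.000098
Normalizing constant = 0.00878803.
P(Supplier S6 | evidence) = 0.00203278 / 0.00878803 ≈ 0.2313.

0.2313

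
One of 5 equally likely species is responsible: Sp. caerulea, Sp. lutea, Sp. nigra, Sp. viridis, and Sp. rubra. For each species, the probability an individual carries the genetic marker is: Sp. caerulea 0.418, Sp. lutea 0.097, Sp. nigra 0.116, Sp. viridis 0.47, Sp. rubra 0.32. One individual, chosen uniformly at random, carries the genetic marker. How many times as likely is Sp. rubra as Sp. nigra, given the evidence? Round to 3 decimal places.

2.759

With a uniform prior (1/5 each), posterior ∝ likelihood:
  Sp. caerulea: 0.418
  Sp. lutea: 0.097
  Sp. nigra: 0.116
  Sp. viridis: 0.47
  Sp. rubra: 0.32
Normalizing constant = 1.421.
The ratio is 0.32 / 0.116 (the normalizer cancels) = 2.759.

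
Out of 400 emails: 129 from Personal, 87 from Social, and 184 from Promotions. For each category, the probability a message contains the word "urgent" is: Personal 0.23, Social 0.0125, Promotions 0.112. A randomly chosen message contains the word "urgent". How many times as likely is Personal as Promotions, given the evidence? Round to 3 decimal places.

Compute prior × likelihood for every hypothesis:
  Personal: 0.3225 × 0.23 = 0.074175
  Social: 0.2175 × 0.0125 = 0.00271875
  Promotions: 0.46 × 0.112 = 0.05152
Sum = 0.12841375.
The ratio is 0.074175 / 0.05152 (the normalizer cancels) = 1.440.

1.440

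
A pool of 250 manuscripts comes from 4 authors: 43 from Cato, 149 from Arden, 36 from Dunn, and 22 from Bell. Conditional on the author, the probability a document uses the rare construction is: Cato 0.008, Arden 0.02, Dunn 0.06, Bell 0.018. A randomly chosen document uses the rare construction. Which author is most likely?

Arden

Prior × likelihood for each hypothesis:
  Cato: 0.172 × 0.008 = 0.001376
  Arden: 0.596 × 0.02 = 0.01192
  Dunn: 0.144 × 0.06 = 0.00864
  Bell: 0.088 × 0.018 = 0.001584
Sum = 0.02352.
Largest term belongs to Arden, so Arden is most probable.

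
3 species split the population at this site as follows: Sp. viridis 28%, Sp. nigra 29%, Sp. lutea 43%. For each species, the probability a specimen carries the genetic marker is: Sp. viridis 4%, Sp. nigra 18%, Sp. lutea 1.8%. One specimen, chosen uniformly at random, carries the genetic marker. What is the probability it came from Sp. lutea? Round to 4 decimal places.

0.1088

Prior × likelihood for each hypothesis:
  Sp. viridis: 0.28 × 0.04 = 0.0112
  Sp. nigra: 0.29 × 0.18 = 0.0522
  Sp. lutea: 0.43 × 0.018 = 0.00774
Sum = 0.07114.
P(Sp. lutea | evidence) = 0.00774 / 0.07114 ≈ 0.1088.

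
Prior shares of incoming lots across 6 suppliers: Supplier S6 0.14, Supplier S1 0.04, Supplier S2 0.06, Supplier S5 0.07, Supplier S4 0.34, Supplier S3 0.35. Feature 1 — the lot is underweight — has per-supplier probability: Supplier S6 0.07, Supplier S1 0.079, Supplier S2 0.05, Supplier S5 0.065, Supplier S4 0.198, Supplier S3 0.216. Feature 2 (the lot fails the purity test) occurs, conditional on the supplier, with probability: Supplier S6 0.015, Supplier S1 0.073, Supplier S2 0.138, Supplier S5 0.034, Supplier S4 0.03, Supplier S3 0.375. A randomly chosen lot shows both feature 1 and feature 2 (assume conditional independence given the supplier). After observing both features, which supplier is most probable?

Compute prior × likelihood for every hypothesis:
  Supplier S6: 0.14 × 0.07 × 0.015 = 0.000147
  Supplier S1: 0.04 × 0.079 × 0.073 = 0.00023068
  Supplier S2: 0.06 × 0.05 × 0.138 = 0.000414
  Supplier S5: 0.07 × 0.065 × 0.034 = 0.0001547
  Supplier S4: 0.34 × 0.198 × 0.03 = 0.0020196
  Supplier S3: 0.35 × 0.216 × 0.375 = 0.02835
Sum = 0.03131598.
Largest term belongs to Supplier S3, so Supplier S3 is most probable.

Supplier S3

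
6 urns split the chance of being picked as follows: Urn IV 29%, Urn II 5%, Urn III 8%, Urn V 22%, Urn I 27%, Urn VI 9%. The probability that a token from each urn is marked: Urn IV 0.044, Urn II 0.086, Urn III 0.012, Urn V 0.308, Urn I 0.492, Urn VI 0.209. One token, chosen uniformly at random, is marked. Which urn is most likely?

Urn I

Unnormalized posteriors (prior × likelihood):
  Urn IV: 0.29 × 0.044 = 0.01276
  Urn II: 0.05 × 0.086 = 0.0043
  Urn III: 0.08 × 0.012 = 0.00096
  Urn V: 0.22 × 0.308 = 0.06776
  Urn I: 0.27 × 0.492 = 0.13284
  Urn VI: 0.09 × 0.209 = 0.01881
Normalizing constant = 0.23743.
Largest term belongs to Urn I, so Urn I is most probable.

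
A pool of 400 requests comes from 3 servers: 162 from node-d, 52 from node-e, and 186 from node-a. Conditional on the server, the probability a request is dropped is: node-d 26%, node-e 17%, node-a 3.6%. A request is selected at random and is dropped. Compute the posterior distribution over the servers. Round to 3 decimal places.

node-d 0.731, node-e 0.153, node-a 0.116

By Bayes' rule, posterior ∝ prior × likelihood:
  node-d: 0.405 × 0.26 = 0.1053
  node-e: 0.13 × 0.17 = 0.0221
  node-a: 0.465 × 0.036 = 0.01674
Sum = 0.14414.
P(node-d | dropped) = 0.1053/0.14414 ≈ 0.731
P(node-e | dropped) = 0.0221/0.14414 ≈ 0.153
P(node-a | dropped) = 0.01674/0.14414 ≈ 0.116
(Check: 0.731+0.153+0.116 = 1.000.)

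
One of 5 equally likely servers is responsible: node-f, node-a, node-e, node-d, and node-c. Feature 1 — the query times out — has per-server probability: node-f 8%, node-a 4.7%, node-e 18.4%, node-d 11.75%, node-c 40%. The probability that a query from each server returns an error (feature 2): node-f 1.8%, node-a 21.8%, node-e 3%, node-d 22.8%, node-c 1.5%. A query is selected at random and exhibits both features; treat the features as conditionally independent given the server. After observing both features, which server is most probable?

node-d

Since the prior is uniform, the posterior is proportional to the likelihood:
  node-f: 0.08 × 0.018 = 0.00144
  node-a: 0.047 × 0.218 = 0.010246
  node-e: 0.184 × 0.03 = 0.00552
  node-d: 0.1175 × 0.228 = 0.02679
  node-c: 0.4 × 0.015 = 0.006
Sum = 0.049996.
Largest term belongs to node-d, so node-d is most probable.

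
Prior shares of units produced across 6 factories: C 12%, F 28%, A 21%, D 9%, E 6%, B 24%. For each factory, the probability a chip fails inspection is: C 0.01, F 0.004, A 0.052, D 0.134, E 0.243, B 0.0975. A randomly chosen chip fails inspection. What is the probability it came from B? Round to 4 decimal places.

By Bayes' rule, posterior ∝ prior × likelihood:
  C: 0.12 × 0.01 = 0.0012
  F: 0.28 × 0.004 = 0.00112
  A: 0.21 × 0.052 = 0.01092
  D: 0.09 × 0.134 = 0.01206
  E: 0.06 × 0.243 = 0.01458
  B: 0.24 × 0.0975 = 0.0234
Normalizing constant = 0.06328.
P(B | evidence) = 0.0234 / 0.06328 ≈ 0.3698.

0.3698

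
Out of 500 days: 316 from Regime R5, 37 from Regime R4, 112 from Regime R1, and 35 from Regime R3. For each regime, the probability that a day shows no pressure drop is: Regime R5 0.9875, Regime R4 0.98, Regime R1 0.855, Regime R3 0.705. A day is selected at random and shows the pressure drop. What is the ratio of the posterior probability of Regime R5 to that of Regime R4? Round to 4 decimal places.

5.3378

Taking complements, P(drop | each) = Regime R5 0.0125, Regime R4 0.02, Regime R1 0.145, Regime R3 0.295.
By Bayes' rule, posterior ∝ prior × likelihood:
  Regime R5: 0.632 × 0.0125 = 0.0079
  Regime R4: 0.074 × 0.02 = 0.00148
  Regime R1: 0.224 × 0.145 = 0.03248
  Regime R3: 0.07 × 0.295 = 0.02065
Total = 0.06251.
The ratio is 0.0079 / 0.00148 (the normalizer cancels) = 5.3378.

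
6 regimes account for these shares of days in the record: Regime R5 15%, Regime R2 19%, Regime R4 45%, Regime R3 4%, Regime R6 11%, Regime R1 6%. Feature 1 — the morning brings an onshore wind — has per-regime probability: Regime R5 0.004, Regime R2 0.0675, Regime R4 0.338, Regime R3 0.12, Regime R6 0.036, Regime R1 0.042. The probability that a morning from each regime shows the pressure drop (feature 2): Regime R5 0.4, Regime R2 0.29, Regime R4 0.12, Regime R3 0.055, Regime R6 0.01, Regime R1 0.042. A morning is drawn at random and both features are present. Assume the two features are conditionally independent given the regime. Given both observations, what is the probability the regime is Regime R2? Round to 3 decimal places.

0.164

Prior × likelihood for each hypothesis:
  Regime R5: 0.15 × 0.004 × 0.4 = 0.00024
  Regime R2: 0.19 × 0.0675 × 0.29 = 0.00371925
  Regime R4: 0.45 × 0.338 × 0.12 = 0.018252
  Regime R3: 0.04 × 0.12 × 0.055 = 0.000264
  Regime R6: 0.11 × 0.036 × 0.01 = 0.0000396
  Regime R1: 0.06 × 0.042 × 0.042 = 0.00010584
Sum = 0.02262069.
P(Regime R2 | evidence) = 0.00371925 / 0.02262069 ≈ 0.164.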